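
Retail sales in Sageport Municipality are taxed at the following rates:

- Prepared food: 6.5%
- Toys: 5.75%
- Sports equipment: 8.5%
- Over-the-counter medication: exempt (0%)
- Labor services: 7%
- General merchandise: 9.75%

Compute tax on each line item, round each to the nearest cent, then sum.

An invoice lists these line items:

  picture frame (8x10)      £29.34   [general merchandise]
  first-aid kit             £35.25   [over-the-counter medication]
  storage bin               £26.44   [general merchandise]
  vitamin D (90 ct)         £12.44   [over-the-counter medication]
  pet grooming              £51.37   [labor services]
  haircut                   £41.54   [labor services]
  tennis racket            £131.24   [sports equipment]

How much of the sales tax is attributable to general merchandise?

Picture frame (8x10) £29.34: general merchandise → 9.75% → £2.86
Storage bin £26.44: general merchandise → 9.75% → £2.58
Tax on general merchandise = £2.86 + £2.58 = £5.44

£5.44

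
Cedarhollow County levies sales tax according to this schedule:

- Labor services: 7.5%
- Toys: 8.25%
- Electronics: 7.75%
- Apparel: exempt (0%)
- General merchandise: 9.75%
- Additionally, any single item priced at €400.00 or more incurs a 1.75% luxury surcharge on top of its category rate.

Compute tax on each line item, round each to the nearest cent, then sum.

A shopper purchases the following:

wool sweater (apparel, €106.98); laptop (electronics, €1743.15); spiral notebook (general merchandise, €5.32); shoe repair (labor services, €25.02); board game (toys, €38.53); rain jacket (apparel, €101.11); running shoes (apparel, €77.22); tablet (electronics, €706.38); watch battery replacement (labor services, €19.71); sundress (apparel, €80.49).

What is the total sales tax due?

Wool sweater €106.98: apparel → 0% → €0.00
Laptop €1743.15: electronics → 7.75% + 1.75% surcharge = 9.5% → €165.60
Spiral notebook €5.32: general merchandise → 9.75% → €0.52
Shoe repair €25.02: labor services → 7.5% → €1.88
Board game €38.53: toys → 8.25% → €3.18
Rain jacket €101.11: apparel → 0% → €0.00
Running shoes €77.22: apparel → 0% → €0.00
Tablet €706.38: electronics → 7.75% + 1.75% surcharge = 9.5% → €67.11
Watch battery replacement €19.71: labor services → 7.5% → €1.48
Sundress €80.49: apparel → 0% → €0.00
Total tax = €165.60 + €0.52 + €1.88 + €3.18 + €67.11 + €1.48 = €239.77

€239.77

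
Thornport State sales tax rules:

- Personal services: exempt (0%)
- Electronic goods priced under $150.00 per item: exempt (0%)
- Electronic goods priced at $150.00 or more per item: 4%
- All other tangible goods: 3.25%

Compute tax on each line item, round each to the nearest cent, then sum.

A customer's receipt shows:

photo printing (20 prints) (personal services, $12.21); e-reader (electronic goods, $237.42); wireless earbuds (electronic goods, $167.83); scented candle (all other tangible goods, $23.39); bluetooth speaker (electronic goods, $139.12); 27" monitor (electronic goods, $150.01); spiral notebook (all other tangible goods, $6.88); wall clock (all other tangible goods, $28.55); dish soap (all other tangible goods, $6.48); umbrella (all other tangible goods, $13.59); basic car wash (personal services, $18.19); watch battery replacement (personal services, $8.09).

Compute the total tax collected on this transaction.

Photo printing (20 prints) $12.21: personal services → 0% → $0.00
E-reader $237.42: electronic goods, $150.00 or more → 4% → $9.50
Wireless earbuds $167.83: electronic goods, $150.00 or more → 4% → $6.71
Scented candle $23.39: all other tangible goods → 3.25% → $0.76
Bluetooth speaker $139.12: electronic goods, under $150.00 → 0% → $0.00
27" monitor $150.01: electronic goods, $150.00 or more → 4% → $6.00
Spiral notebook $6.88: all other tangible goods → 3.25% → $0.22
Wall clock $28.55: all other tangible goods → 3.25% → $0.93
Dish soap $6.48: all other tangible goods → 3.25% → $0.21
Umbrella $13.59: all other tangible goods → 3.25% → $0.44
Basic car wash $18.19: personal services → 0% → $0.00
Watch battery replacement $8.09: personal services → 0% → $0.00
Total tax = $9.50 + $6.71 + $0.76 + $6.00 + $0.22 + $0.93 + $0.21 + $0.44 = $24.77

$24.77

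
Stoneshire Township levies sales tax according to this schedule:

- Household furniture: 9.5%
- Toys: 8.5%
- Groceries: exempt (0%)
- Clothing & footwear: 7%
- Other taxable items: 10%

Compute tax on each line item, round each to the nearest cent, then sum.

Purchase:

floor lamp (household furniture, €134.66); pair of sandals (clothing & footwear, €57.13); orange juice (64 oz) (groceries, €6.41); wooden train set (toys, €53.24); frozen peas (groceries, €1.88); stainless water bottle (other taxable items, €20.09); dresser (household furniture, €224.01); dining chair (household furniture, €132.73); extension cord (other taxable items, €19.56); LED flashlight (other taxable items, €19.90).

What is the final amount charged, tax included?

€730.78

Floor lamp €134.66: household furniture → 9.5% → €12.79
Pair of sandals €57.13: clothing & footwear → 7% → €4.00
Orange juice (64 oz) €6.41: groceries → 0% → €0.00
Wooden train set €53.24: toys → 8.5% → €4.53
Frozen peas €1.88: groceries → 0% → €0.00
Stainless water bottle €20.09: other taxable items → 10% → €2.01
Dresser €224.01: household furniture → 9.5% → €21.28
Dining chair €132.73: household furniture → 9.5% → €12.61
Extension cord €19.56: other taxable items → 10% → €1.96
LED flashlight €19.90: other taxable items → 10% → €1.99
Subtotal = €669.61; tax = €61.17; total due = €730.78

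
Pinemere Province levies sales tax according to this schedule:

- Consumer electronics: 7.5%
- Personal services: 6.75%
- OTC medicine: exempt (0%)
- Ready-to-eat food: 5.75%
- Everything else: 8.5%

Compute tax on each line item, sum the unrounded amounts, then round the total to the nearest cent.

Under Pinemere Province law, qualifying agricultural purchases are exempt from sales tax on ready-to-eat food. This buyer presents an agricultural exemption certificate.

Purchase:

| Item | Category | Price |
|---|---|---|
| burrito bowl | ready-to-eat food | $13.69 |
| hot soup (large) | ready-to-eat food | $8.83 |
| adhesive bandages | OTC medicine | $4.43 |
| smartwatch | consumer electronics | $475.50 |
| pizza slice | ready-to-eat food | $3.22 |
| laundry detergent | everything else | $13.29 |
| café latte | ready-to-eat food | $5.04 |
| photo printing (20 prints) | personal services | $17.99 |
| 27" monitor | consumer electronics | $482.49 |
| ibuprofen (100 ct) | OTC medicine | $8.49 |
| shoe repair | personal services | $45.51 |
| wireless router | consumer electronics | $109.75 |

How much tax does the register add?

Burrito bowl $13.69: ready-to-eat food, buyer-exempt → 0% → $0.00
Hot soup (large) $8.83: ready-to-eat food, buyer-exempt → 0% → $0.00
Adhesive bandages $4.43: OTC medicine → 0% → $0.00
Smartwatch $475.50: consumer electronics → 7.5% → $35.6625
Pizza slice $3.22: ready-to-eat food, buyer-exempt → 0% → $0.00
Laundry detergent $13.29: everything else → 8.5% → $1.12965
Café latte $5.04: ready-to-eat food, buyer-exempt → 0% → $0.00
Photo printing (20 prints) $17.99: personal services → 6.75% → $1.214325
27" monitor $482.49: consumer electronics → 7.5% → $36.18675
Ibuprofen (100 ct) $8.49: OTC medicine → 0% → $0.00
Shoe repair $45.51: personal services → 6.75% → $3.071925
Wireless router $109.75: consumer electronics → 7.5% → $8.23125
Unrounded tax sum = $85.4964 → $85.50

$85.50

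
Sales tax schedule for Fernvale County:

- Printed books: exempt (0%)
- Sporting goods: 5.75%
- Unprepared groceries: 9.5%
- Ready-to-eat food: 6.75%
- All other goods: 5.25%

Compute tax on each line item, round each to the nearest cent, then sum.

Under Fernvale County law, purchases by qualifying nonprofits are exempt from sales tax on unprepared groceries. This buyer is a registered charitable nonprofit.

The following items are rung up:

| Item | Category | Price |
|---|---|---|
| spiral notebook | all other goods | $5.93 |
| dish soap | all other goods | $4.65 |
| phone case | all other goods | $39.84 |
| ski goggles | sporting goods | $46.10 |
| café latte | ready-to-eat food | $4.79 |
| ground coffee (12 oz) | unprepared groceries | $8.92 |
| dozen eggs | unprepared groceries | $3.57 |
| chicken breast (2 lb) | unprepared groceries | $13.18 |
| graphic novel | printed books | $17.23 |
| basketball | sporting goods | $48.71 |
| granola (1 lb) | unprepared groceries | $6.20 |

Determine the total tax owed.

$8.41

Spiral notebook $5.93: all other goods → 5.25% → $0.31
Dish soap $4.65: all other goods → 5.25% → $0.24
Phone case $39.84: all other goods → 5.25% → $2.09
Ski goggles $46.10: sporting goods → 5.75% → $2.65
Café latte $4.79: ready-to-eat food → 6.75% → $0.32
Ground coffee (12 oz) $8.92: unprepared groceries, buyer-exempt → 0% → $0.00
Dozen eggs $3.57: unprepared groceries, buyer-exempt → 0% → $0.00
Chicken breast (2 lb) $13.18: unprepared groceries, buyer-exempt → 0% → $0.00
Graphic novel $17.23: printed books → 0% → $0.00
Basketball $48.71: sporting goods → 5.75% → $2.80
Granola (1 lb) $6.20: unprepared groceries, buyer-exempt → 0% → $0.00
Total tax = $0.31 + $0.24 + $2.09 + $2.65 + $0.32 + $2.80 = $8.41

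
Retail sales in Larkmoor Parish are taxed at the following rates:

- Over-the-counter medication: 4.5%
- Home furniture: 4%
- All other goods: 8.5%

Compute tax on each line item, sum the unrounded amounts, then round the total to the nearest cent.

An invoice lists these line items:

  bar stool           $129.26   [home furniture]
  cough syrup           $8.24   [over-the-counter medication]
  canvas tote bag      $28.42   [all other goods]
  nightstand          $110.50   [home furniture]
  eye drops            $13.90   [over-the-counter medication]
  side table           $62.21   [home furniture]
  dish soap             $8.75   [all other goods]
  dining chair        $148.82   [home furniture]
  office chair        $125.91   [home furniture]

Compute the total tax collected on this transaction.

$27.22

Bar stool $129.26: home furniture → 4% → $5.1704
Cough syrup $8.24: over-the-counter medication → 4.5% → $0.3708
Canvas tote bag $28.42: all other goods → 8.5% → $2.4157
Nightstand $110.50: home furniture → 4% → $4.42
Eye drops $13.90: over-the-counter medication → 4.5% → $0.6255
Side table $62.21: home furniture → 4% → $2.4884
Dish soap $8.75: all other goods → 8.5% → $0.74375
Dining chair $148.82: home furniture → 4% → $5.9528
Office chair $125.91: home furniture → 4% → $5.0364
Unrounded tax sum = $27.22375 → $27.22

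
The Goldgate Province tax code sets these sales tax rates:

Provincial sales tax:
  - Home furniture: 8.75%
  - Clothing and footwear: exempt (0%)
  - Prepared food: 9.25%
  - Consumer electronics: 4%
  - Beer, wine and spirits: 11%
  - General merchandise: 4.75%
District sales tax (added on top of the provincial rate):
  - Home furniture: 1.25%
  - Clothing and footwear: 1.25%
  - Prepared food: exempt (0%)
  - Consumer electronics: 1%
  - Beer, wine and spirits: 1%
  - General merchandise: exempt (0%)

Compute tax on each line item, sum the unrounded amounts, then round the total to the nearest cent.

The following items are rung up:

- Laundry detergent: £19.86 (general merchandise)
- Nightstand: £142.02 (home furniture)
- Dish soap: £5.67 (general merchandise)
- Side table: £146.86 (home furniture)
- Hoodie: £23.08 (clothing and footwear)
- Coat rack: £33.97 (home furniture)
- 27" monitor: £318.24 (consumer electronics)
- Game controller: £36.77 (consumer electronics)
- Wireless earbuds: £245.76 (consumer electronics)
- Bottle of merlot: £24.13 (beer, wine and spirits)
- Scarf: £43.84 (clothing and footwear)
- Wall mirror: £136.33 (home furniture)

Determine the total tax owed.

Laundry detergent £19.86: general merchandise → 4.75% + 0% district = 4.75% → £0.94335
Nightstand £142.02: home furniture → 8.75% + 1.25% district = 10% → £14.202
Dish soap £5.67: general merchandise → 4.75% + 0% district = 4.75% → £0.269325
Side table £146.86: home furniture → 8.75% + 1.25% district = 10% → £14.686
Hoodie £23.08: clothing and footwear → 0% + 1.25% district = 1.25% → £0.2885
Coat rack £33.97: home furniture → 8.75% + 1.25% district = 10% → £3.397
27" monitor £318.24: consumer electronics → 4% + 1% district = 5% → £15.912
Game controller £36.77: consumer electronics → 4% + 1% district = 5% → £1.8385
Wireless earbuds £245.76: consumer electronics → 4% + 1% district = 5% → £12.288
Bottle of merlot £24.13: beer, wine and spirits → 11% + 1% district = 12% → £2.8956
Scarf £43.84: clothing and footwear → 0% + 1.25% district = 1.25% → £0.548
Wall mirror £136.33: home furniture → 8.75% + 1.25% district = 10% → £13.633
Unrounded tax sum = £80.901275 → £80.90

£80.90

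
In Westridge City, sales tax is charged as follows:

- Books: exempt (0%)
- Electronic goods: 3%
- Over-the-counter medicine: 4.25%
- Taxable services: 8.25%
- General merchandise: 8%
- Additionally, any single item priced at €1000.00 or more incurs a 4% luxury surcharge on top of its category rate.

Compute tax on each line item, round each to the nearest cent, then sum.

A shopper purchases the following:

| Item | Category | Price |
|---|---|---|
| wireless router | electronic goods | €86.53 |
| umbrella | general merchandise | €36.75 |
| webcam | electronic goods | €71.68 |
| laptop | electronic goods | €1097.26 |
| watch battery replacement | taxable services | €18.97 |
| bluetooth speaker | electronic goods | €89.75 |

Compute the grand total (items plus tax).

€1489.70

Wireless router €86.53: electronic goods → 3% → €2.60
Umbrella €36.75: general merchandise → 8% → €2.94
Webcam €71.68: electronic goods → 3% → €2.15
Laptop €1097.26: electronic goods → 3% + 4% surcharge = 7% → €76.81
Watch battery replacement €18.97: taxable services → 8.25% → €1.57
Bluetooth speaker €89.75: electronic goods → 3% → €2.69
Subtotal = €1400.94; tax = €88.76; total due = €1489.70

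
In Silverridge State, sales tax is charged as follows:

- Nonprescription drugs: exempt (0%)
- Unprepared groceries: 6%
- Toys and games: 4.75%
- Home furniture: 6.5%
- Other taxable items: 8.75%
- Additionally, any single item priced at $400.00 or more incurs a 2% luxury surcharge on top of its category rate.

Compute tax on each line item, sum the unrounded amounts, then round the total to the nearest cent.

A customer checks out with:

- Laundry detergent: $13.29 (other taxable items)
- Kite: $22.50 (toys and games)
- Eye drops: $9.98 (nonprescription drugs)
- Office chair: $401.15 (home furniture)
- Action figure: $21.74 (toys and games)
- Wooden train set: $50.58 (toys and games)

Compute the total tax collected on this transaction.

$39.76

Laundry detergent $13.29: other taxable items → 8.75% → $1.162875
Kite $22.50: toys and games → 4.75% → $1.06875
Eye drops $9.98: nonprescription drugs → 0% → $0.00
Office chair $401.15: home furniture → 6.5% + 2% surcharge = 8.5% → $34.09775
Action figure $21.74: toys and games → 4.75% → $1.03265
Wooden train set $50.58: toys and games → 4.75% → $2.40255
Unrounded tax sum = $39.764575 → $39.76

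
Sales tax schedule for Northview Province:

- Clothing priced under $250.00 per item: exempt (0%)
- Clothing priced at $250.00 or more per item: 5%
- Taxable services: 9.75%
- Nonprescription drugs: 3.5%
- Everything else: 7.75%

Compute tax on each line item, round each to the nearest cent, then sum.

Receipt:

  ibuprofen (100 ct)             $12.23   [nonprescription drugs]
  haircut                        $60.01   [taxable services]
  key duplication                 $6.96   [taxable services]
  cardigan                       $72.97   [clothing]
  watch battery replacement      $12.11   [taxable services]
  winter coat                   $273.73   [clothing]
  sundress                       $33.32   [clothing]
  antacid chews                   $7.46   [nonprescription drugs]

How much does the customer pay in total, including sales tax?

Ibuprofen (100 ct) $12.23: nonprescription drugs → 3.5% → $0.43
Haircut $60.01: taxable services → 9.75% → $5.85
Key duplication $6.96: taxable services → 9.75% → $0.68
Cardigan $72.97: clothing, under $250.00 → 0% → $0.00
Watch battery replacement $12.11: taxable services → 9.75% → $1.18
Winter coat $273.73: clothing, $250.00 or more → 5% → $13.69
Sundress $33.32: clothing, under $250.00 → 0% → $0.00
Antacid chews $7.46: nonprescription drugs → 3.5% → $0.26
Subtotal = $478.79; tax = $22.09; total due = $500.88

$500.88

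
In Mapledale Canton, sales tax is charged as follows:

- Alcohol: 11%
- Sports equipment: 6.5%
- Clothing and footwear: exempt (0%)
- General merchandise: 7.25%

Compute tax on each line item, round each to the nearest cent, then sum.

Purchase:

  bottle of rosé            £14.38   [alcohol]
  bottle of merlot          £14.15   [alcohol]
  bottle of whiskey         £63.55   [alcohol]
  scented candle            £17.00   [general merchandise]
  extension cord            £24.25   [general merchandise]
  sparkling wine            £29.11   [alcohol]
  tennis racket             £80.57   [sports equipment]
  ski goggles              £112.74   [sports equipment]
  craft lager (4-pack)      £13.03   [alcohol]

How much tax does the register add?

Bottle of rosé £14.38: alcohol → 11% → £1.58
Bottle of merlot £14.15: alcohol → 11% → £1.56
Bottle of whiskey £63.55: alcohol → 11% → £6.99
Scented candle £17.00: general merchandise → 7.25% → £1.23
Extension cord £24.25: general merchandise → 7.25% → £1.76
Sparkling wine £29.11: alcohol → 11% → £3.20
Tennis racket £80.57: sports equipment → 6.5% → £5.24
Ski goggles £112.74: sports equipment → 6.5% → £7.33
Craft lager (4-pack) £13.03: alcohol → 11% → £1.43
Total tax = £1.58 + £1.56 + £6.99 + £1.23 + £1.76 + £3.20 + £5.24 + £7.33 + £1.43 = £30.32

£30.32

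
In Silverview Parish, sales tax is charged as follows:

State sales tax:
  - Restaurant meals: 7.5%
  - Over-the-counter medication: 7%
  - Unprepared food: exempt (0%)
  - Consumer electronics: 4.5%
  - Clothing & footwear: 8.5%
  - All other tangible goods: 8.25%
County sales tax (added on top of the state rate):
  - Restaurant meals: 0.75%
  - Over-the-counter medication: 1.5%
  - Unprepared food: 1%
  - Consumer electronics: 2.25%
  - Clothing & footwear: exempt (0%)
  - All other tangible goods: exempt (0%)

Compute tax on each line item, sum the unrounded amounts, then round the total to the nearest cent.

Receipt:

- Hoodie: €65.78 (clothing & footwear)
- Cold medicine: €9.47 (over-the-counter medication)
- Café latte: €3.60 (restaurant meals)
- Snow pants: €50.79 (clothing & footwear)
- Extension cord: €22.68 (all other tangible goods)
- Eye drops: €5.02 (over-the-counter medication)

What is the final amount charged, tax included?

€170.65

Hoodie €65.78: clothing & footwear → 8.5% + 0% county = 8.5% → €5.5913
Cold medicine €9.47: over-the-counter medication → 7% + 1.5% county = 8.5% → €0.80495
Café latte €3.60: restaurant meals → 7.5% + 0.75% county = 8.25% → €0.297
Snow pants €50.79: clothing & footwear → 8.5% + 0% county = 8.5% → €4.31715
Extension cord €22.68: all other tangible goods → 8.25% + 0% county = 8.25% → €1.8711
Eye drops €5.02: over-the-counter medication → 7% + 1.5% county = 8.5% → €0.4267
Subtotal = €157.34; unrounded tax = €13.3082 → €13.31; total due = €170.65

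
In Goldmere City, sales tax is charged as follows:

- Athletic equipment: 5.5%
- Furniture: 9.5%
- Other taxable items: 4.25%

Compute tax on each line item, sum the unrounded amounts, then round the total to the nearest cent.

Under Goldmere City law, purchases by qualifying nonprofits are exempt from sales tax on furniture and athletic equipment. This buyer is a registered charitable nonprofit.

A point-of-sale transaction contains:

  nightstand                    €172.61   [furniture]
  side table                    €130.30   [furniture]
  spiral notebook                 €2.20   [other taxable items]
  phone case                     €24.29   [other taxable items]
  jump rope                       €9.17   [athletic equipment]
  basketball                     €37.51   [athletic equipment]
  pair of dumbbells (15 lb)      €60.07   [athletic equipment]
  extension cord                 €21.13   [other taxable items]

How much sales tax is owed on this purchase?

Nightstand €172.61: furniture, buyer-exempt → 0% → €0.00
Side table €130.30: furniture, buyer-exempt → 0% → €0.00
Spiral notebook €2.20: other taxable items → 4.25% → €0.0935
Phone case €24.29: other taxable items → 4.25% → €1.032325
Jump rope €9.17: athletic equipment, buyer-exempt → 0% → €0.00
Basketball €37.51: athletic equipment, buyer-exempt → 0% → €0.00
Pair of dumbbells (15 lb) €60.07: athletic equipment, buyer-exempt → 0% → €0.00
Extension cord €21.13: other taxable items → 4.25% → €0.898025
Unrounded tax sum = €2.02385 → €2.02

€2.02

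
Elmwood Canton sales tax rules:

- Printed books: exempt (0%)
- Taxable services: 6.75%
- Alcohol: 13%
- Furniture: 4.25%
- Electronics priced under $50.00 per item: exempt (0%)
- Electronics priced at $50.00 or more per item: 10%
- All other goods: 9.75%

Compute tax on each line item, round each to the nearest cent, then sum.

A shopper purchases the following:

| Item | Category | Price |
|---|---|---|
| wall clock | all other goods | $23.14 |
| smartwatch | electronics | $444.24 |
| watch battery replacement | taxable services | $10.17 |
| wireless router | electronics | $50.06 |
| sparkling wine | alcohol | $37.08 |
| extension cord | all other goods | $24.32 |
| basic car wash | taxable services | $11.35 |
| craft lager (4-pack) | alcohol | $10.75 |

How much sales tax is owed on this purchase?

$61.74

Wall clock $23.14: all other goods → 9.75% → $2.26
Smartwatch $444.24: electronics, $50.00 or more → 10% → $44.42
Watch battery replacement $10.17: taxable services → 6.75% → $0.69
Wireless router $50.06: electronics, $50.00 or more → 10% → $5.01
Sparkling wine $37.08: alcohol → 13% → $4.82
Extension cord $24.32: all other goods → 9.75% → $2.37
Basic car wash $11.35: taxable services → 6.75% → $0.77
Craft lager (4-pack) $10.75: alcohol → 13% → $1.40
Total tax = $2.26 + $44.42 + $0.69 + $5.01 + $4.82 + $2.37 + $0.77 + $1.40 = $61.74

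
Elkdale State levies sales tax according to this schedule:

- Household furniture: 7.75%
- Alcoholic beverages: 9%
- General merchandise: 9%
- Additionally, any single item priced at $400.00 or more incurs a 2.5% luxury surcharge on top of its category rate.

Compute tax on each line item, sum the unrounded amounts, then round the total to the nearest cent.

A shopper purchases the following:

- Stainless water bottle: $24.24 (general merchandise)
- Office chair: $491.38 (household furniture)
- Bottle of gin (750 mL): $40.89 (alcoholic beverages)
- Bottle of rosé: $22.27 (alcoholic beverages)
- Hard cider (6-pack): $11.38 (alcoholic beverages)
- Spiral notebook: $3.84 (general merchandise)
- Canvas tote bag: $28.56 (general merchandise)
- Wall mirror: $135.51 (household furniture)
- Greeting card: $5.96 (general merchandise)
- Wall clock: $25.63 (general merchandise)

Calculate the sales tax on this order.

Stainless water bottle $24.24: general merchandise → 9% → $2.1816
Office chair $491.38: household furniture → 7.75% + 2.5% surcharge = 10.25% → $50.36645
Bottle of gin (750 mL) $40.89: alcoholic beverages → 9% → $3.6801
Bottle of rosé $22.27: alcoholic beverages → 9% → $2.0043
Hard cider (6-pack) $11.38: alcoholic beverages → 9% → $1.0242
Spiral notebook $3.84: general merchandise → 9% → $0.3456
Canvas tote bag $28.56: general merchandise → 9% → $2.5704
Wall mirror $135.51: household furniture → 7.75% → $10.502025
Greeting card $5.96: general merchandise → 9% → $0.5364
Wall clock $25.63: general merchandise → 9% → $2.3067
Unrounded tax sum = $75.517775 → $75.52

$75.52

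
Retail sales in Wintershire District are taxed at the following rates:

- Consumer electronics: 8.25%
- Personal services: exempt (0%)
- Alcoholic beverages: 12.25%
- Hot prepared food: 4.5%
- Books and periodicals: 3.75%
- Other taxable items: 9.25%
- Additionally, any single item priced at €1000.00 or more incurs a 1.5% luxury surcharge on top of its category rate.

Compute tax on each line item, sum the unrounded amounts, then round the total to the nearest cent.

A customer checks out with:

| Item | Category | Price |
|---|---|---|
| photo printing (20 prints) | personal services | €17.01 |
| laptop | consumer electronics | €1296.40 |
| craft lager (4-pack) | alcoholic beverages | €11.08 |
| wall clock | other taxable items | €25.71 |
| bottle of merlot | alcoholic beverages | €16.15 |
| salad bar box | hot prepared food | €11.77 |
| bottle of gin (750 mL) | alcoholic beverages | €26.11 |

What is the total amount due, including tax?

€1540.07

Photo printing (20 prints) €17.01: personal services → 0% → €0.00
Laptop €1296.40: consumer electronics → 8.25% + 1.5% surcharge = 9.75% → €126.399
Craft lager (4-pack) €11.08: alcoholic beverages → 12.25% → €1.3573
Wall clock €25.71: other taxable items → 9.25% → €2.378175
Bottle of merlot €16.15: alcoholic beverages → 12.25% → €1.978375
Salad bar box €11.77: hot prepared food → 4.5% → €0.52965
Bottle of gin (750 mL) €26.11: alcoholic beverages → 12.25% → €3.198475
Subtotal = €1404.23; unrounded tax = €135.840975 → €135.84; total due = €1540.07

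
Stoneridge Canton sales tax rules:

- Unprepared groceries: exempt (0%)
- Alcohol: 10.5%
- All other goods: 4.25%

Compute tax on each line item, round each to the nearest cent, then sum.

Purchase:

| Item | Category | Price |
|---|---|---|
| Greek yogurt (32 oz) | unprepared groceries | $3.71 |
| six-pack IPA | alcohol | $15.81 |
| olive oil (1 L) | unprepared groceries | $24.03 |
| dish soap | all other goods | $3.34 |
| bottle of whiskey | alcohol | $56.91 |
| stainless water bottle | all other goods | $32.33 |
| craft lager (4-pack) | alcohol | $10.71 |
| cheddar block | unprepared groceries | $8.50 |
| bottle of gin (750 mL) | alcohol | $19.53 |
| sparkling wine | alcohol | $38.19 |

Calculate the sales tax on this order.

Greek yogurt (32 oz) $3.71: unprepared groceries → 0% → $0.00
Six-pack IPA $15.81: alcohol → 10.5% → $1.66
Olive oil (1 L) $24.03: unprepared groceries → 0% → $0.00
Dish soap $3.34: all other goods → 4.25% → $0.14
Bottle of whiskey $56.91: alcohol → 10.5% → $5.98
Stainless water bottle $32.33: all other goods → 4.25% → $1.37
Craft lager (4-pack) $10.71: alcohol → 10.5% → $1.12
Cheddar block $8.50: unprepared groceries → 0% → $0.00
Bottle of gin (750 mL) $19.53: alcohol → 10.5% → $2.05
Sparkling wine $38.19: alcohol → 10.5% → $4.01
Total tax = $1.66 + $0.14 + $5.98 + $1.37 + $1.12 + $2.05 + $4.01 = $16.33

$16.33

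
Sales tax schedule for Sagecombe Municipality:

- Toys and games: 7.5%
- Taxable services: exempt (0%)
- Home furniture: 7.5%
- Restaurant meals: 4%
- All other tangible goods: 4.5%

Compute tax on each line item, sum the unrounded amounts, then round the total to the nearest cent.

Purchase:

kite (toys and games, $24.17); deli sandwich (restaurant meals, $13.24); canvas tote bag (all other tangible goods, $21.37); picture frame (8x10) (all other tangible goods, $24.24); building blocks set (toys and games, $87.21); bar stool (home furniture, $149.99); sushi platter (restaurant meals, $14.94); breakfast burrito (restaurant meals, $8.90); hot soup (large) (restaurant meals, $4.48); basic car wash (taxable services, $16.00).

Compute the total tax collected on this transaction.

$23.32

Kite $24.17: toys and games → 7.5% → $1.81275
Deli sandwich $13.24: restaurant meals → 4% → $0.5296
Canvas tote bag $21.37: all other tangible goods → 4.5% → $0.96165
Picture frame (8x10) $24.24: all other tangible goods → 4.5% → $1.0908
Building blocks set $87.21: toys and games → 7.5% → $6.54075
Bar stool $149.99: home furniture → 7.5% → $11.24925
Sushi platter $14.94: restaurant meals → 4% → $0.5976
Breakfast burrito $8.90: restaurant meals → 4% → $0.356
Hot soup (large) $4.48: restaurant meals → 4% → $0.1792
Basic car wash $16.00: taxable services → 0% → $0.00
Unrounded tax sum = $23.3176 → $23.32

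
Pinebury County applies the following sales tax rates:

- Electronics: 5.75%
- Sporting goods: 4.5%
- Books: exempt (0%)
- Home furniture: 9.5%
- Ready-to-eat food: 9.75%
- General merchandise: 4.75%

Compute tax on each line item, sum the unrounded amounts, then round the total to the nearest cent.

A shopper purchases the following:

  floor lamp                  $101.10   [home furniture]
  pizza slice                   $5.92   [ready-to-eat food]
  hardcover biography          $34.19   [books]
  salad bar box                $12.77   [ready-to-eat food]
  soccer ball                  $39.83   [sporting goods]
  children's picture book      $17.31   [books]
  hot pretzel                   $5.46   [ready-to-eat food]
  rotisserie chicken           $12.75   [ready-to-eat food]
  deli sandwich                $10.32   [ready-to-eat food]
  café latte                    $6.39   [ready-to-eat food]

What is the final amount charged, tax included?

$262.66

Floor lamp $101.10: home furniture → 9.5% → $9.6045
Pizza slice $5.92: ready-to-eat food → 9.75% → $0.5772
Hardcover biography $34.19: books → 0% → $0.00
Salad bar box $12.77: ready-to-eat food → 9.75% → $1.245075
Soccer ball $39.83: sporting goods → 4.5% → $1.79235
Children's picture book $17.31: books → 0% → $0.00
Hot pretzel $5.46: ready-to-eat food → 9.75% → $0.53235
Rotisserie chicken $12.75: ready-to-eat food → 9.75% → $1.243125
Deli sandwich $10.32: ready-to-eat food → 9.75% → $1.0062
Café latte $6.39: ready-to-eat food → 9.75% → $0.623025
Subtotal = $246.04; unrounded tax = $16.623825 → $16.62; total due = $262.66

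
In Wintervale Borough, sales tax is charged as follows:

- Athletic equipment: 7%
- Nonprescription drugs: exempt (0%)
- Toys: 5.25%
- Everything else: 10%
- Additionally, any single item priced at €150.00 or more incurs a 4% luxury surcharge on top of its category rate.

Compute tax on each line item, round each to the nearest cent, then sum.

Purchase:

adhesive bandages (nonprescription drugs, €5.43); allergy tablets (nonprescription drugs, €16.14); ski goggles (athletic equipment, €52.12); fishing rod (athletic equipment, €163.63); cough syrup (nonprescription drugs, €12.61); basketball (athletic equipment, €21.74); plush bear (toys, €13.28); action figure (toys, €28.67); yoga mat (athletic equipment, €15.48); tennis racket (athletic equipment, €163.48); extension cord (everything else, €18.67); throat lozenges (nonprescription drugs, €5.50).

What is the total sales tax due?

Adhesive bandages €5.43: nonprescription drugs → 0% → €0.00
Allergy tablets €16.14: nonprescription drugs → 0% → €0.00
Ski goggles €52.12: athletic equipment → 7% → €3.65
Fishing rod €163.63: athletic equipment → 7% + 4% surcharge = 11% → €18.00
Cough syrup €12.61: nonprescription drugs → 0% → €0.00
Basketball €21.74: athletic equipment → 7% → €1.52
Plush bear €13.28: toys → 5.25% → €0.70
Action figure €28.67: toys → 5.25% → €1.51
Yoga mat €15.48: athletic equipment → 7% → €1.08
Tennis racket €163.48: athletic equipment → 7% + 4% surcharge = 11% → €17.98
Extension cord €18.67: everything else → 10% → €1.87
Throat lozenges €5.50: nonprescription drugs → 0% → €0.00
Total tax = €3.65 + €18.00 + €1.52 + €0.70 + €1.51 + €1.08 + €17.98 + €1.87 = €46.31

€46.31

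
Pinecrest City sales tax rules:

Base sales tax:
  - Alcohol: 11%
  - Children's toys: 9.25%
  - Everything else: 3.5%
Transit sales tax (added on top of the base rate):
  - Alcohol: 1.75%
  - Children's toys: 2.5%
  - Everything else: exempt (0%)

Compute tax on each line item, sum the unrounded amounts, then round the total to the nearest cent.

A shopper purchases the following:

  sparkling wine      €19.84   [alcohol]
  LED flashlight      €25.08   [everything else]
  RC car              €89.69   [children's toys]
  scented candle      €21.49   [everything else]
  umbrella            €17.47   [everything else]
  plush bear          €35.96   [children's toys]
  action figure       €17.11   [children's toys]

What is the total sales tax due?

€21.55

Sparkling wine €19.84: alcohol → 11% + 1.75% transit = 12.75% → €2.5296
LED flashlight €25.08: everything else → 3.5% + 0% transit = 3.5% → €0.8778
RC car €89.69: children's toys → 9.25% + 2.5% transit = 11.75% → €10.538575
Scented candle €21.49: everything else → 3.5% + 0% transit = 3.5% → €0.75215
Umbrella €17.47: everything else → 3.5% + 0% transit = 3.5% → €0.61145
Plush bear €35.96: children's toys → 9.25% + 2.5% transit = 11.75% → €4.2253
Action figure €17.11: children's toys → 9.25% + 2.5% transit = 11.75% → €2.010425
Unrounded tax sum = €21.5453 → €21.55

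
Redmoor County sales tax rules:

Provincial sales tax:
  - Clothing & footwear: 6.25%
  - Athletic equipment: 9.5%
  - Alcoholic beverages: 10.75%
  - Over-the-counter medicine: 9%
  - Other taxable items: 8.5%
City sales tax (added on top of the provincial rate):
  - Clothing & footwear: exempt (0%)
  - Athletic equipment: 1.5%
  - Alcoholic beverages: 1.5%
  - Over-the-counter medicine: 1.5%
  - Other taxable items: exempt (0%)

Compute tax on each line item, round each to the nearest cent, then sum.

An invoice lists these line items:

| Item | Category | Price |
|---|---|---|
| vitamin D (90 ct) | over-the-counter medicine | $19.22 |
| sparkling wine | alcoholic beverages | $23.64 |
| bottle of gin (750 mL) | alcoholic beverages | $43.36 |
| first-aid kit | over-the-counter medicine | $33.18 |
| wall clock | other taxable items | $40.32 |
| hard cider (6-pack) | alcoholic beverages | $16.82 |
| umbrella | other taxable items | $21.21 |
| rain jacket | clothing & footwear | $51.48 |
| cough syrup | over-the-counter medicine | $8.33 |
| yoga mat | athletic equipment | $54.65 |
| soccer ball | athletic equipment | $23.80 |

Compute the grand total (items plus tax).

$369.73

Vitamin D (90 ct) $19.22: over-the-counter medicine → 9% + 1.5% city = 10.5% → $2.02
Sparkling wine $23.64: alcoholic beverages → 10.75% + 1.5% city = 12.25% → $2.90
Bottle of gin (750 mL) $43.36: alcoholic beverages → 10.75% + 1.5% city = 12.25% → $5.31
First-aid kit $33.18: over-the-counter medicine → 9% + 1.5% city = 10.5% → $3.48
Wall clock $40.32: other taxable items → 8.5% + 0% city = 8.5% → $3.43
Hard cider (6-pack) $16.82: alcoholic beverages → 10.75% + 1.5% city = 12.25% → $2.06
Umbrella $21.21: other taxable items → 8.5% + 0% city = 8.5% → $1.80
Rain jacket $51.48: clothing & footwear → 6.25% + 0% city = 6.25% → $3.22
Cough syrup $8.33: over-the-counter medicine → 9% + 1.5% city = 10.5% → $0.87
Yoga mat $54.65: athletic equipment → 9.5% + 1.5% city = 11% → $6.01
Soccer ball $23.80: athletic equipment → 9.5% + 1.5% city = 11% → $2.62
Subtotal = $336.01; tax = $33.72; total due = $369.73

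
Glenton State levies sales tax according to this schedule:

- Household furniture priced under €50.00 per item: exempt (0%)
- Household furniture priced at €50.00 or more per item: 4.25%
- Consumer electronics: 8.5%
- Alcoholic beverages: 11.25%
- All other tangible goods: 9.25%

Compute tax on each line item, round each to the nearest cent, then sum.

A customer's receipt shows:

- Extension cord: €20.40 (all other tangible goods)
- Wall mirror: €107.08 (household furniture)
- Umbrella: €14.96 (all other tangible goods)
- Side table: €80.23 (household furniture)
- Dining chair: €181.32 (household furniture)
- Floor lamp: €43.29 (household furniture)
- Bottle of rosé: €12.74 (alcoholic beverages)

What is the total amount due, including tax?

€480.39

Extension cord €20.40: all other tangible goods → 9.25% → €1.89
Wall mirror €107.08: household furniture, €50.00 or more → 4.25% → €4.55
Umbrella €14.96: all other tangible goods → 9.25% → €1.38
Side table €80.23: household furniture, €50.00 or more → 4.25% → €3.41
Dining chair €181.32: household furniture, €50.00 or more → 4.25% → €7.71
Floor lamp €43.29: household furniture, under €50.00 → 0% → €0.00
Bottle of rosé €12.74: alcoholic beverages → 11.25% → €1.43
Subtotal = €460.02; tax = €20.37; total due = €480.39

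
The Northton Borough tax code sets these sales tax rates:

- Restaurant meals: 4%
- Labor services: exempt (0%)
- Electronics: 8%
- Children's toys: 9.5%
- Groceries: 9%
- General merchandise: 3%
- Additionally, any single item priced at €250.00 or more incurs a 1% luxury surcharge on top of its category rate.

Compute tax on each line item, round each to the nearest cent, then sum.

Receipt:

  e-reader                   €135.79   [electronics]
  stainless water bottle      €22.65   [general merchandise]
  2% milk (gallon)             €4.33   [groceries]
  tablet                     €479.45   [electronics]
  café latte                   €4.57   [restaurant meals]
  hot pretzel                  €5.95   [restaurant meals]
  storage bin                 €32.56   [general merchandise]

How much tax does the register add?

E-reader €135.79: electronics → 8% → €10.86
Stainless water bottle €22.65: general merchandise → 3% → €0.68
2% milk (gallon) €4.33: groceries → 9% → €0.39
Tablet €479.45: electronics → 8% + 1% surcharge = 9% → €43.15
Café latte €4.57: restaurant meals → 4% → €0.18
Hot pretzel €5.95: restaurant meals → 4% → €0.24
Storage bin €32.56: general merchandise → 3% → €0.98
Total tax = €10.86 + €0.68 + €0.39 + €43.15 + €0.18 + €0.24 + €0.98 = €56.48

€56.48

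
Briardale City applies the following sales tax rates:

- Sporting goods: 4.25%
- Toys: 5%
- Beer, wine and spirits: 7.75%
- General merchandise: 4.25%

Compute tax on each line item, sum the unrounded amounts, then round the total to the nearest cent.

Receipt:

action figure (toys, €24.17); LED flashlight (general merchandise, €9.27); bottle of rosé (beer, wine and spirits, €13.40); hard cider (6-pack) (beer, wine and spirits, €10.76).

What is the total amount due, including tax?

Action figure €24.17: toys → 5% → €1.2085
LED flashlight €9.27: general merchandise → 4.25% → €0.393975
Bottle of rosé €13.40: beer, wine and spirits → 7.75% → €1.0385
Hard cider (6-pack) €10.76: beer, wine and spirits → 7.75% → €0.8339
Subtotal = €57.60; unrounded tax = €3.474875 → €3.47; total due = €61.07

€61.07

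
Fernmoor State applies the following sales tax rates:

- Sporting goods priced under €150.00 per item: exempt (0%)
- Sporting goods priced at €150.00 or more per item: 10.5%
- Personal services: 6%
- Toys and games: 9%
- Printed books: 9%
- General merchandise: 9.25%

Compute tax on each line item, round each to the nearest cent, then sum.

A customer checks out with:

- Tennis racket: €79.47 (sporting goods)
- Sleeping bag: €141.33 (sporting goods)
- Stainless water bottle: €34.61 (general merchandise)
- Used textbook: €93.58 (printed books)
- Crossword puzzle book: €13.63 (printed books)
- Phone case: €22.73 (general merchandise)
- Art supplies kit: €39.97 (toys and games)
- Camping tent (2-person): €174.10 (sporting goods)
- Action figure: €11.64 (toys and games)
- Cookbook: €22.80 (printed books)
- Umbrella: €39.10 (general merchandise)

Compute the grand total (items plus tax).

Tennis racket €79.47: sporting goods, under €150.00 → 0% → €0.00
Sleeping bag €141.33: sporting goods, under €150.00 → 0% → €0.00
Stainless water bottle €34.61: general merchandise → 9.25% → €3.20
Used textbook €93.58: printed books → 9% → €8.42
Crossword puzzle book €13.63: printed books → 9% → €1.23
Phone case €22.73: general merchandise → 9.25% → €2.10
Art supplies kit €39.97: toys and games → 9% → €3.60
Camping tent (2-person) €174.10: sporting goods, €150.00 or more → 10.5% → €18.28
Action figure €11.64: toys and games → 9% → €1.05
Cookbook €22.80: printed books → 9% → €2.05
Umbrella €39.10: general merchandise → 9.25% → €3.62
Subtotal = €672.96; tax = €43.55; total due = €716.51

€716.51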